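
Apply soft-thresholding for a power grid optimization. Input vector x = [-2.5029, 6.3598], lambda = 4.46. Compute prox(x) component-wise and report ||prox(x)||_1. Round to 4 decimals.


Soft-thresholding with lambda = 4.46:
prox(-2.5029) = sign(-2.5029)*max(|-2.5029| - 4.46, 0) = 0.0
prox(6.3598) = sign(6.3598)*max(|6.3598| - 4.46, 0) = 1.8998
prox(x) = [0.0, 1.8998]
||prox(x)||_1 = 0.0 + 1.8998 = 1.8998


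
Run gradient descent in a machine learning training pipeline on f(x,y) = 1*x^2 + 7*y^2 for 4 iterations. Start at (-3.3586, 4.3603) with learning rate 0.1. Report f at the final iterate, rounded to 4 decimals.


Gradient descent on f(x,y) = 1*x^2 + 7*y^2.
Starting point: (-3.3586, 4.3603), alpha = 0.1
Step 1: grad_x = 2*1*-3.3586 = -6.7172, grad_y = 2*7*4.3603 = 61.0442
  x_1 = -3.3586 - 0.1*-6.7172 = -2.6869
  y_1 = 4.3603 - 0.1*61.0442 = -1.7441
Step 2: grad_x = 2*1*-2.6869 = -5.3738, grad_y = 2*7*-1.7441 = -24.4177
  x_2 = -2.6869 - 0.1*-5.3738 = -2.1495
  y_2 = -1.7441 - 0.1*-24.4177 = 0.6976
Step 3: grad_x = 2*1*-2.1495 = -4.299, grad_y = 2*7*0.6976 = 9.7671
  x_3 = -2.1495 - 0.1*-4.299 = -1.7196
  y_3 = 0.6976 - 0.1*9.7671 = -0.2791
Step 4: grad_x = 2*1*-1.7196 = -3.4392, grad_y = 2*7*-0.2791 = -3.9068
  x_4 = -1.7196 - 0.1*-3.4392 = -1.3757
  y_4 = -0.2791 - 0.1*-3.9068 = 0.1116
f(-1.3757, 0.1116) = 1*(-1.3757)^2 + 7*0.1116^2 = 1.9797


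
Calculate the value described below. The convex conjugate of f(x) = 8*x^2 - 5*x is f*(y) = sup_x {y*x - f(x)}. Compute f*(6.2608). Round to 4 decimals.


f*(y) = sup_x {y*x - a*x^2 - b*x} = sup_x {(y-b)*x - a*x^2}
FOC: (y - b) - 2a*x = 0 => x* = (y - b)/(2a)
x* = (6.2608 + 5)/(2*8) = 0.7038
f*(6.2608) = (y-b)^2/(4a) = (6.2608 + 5)^2/(4*8)
= 126.8056/32 = 3.9627


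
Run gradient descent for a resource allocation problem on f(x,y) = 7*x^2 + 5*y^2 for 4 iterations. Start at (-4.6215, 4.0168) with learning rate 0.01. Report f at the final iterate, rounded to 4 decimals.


Gradient descent on f(x,y) = 7*x^2 + 5*y^2.
Starting point: (-4.6215, 4.0168), alpha = 0.01
Step 1: grad_x = 2*7*-4.6215 = -64.701, grad_y = 2*5*4.0168 = 40.168
  x_1 = -4.6215 - 0.01*-64.701 = -3.9745
  y_1 = 4.0168 - 0.01*40.168 = 3.6151
Step 2: grad_x = 2*7*-3.9745 = -55.6429, grad_y = 2*5*3.6151 = 36.1512
  x_2 = -3.9745 - 0.01*-55.6429 = -3.4181
  y_2 = 3.6151 - 0.01*36.1512 = 3.2536
Step 3: grad_x = 2*7*-3.4181 = -47.8529, grad_y = 2*5*3.2536 = 32.5361
  x_3 = -3.4181 - 0.01*-47.8529 = -2.9395
  y_3 = 3.2536 - 0.01*32.5361 = 2.9282
Step 4: grad_x = 2*7*-2.9395 = -41.1535, grad_y = 2*5*2.9282 = 29.2825
  x_4 = -2.9395 - 0.01*-41.1535 = -2.528
  y_4 = 2.9282 - 0.01*29.2825 = 2.6354
f(-2.528, 2.6354) = 7*(-2.528)^2 + 5*2.6354^2 = 79.4627


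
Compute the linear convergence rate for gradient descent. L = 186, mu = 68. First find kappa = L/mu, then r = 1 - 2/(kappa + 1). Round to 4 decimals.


Step 1: Compute the condition number.
kappa = L/mu = 186/68 = 2.7353
Step 2: Compute the convergence rate.
r = 1 - 2/(kappa + 1) = 1 - 2*mu/(L + mu) = (L - mu)/(L + mu) = 118/254 = 0.4646


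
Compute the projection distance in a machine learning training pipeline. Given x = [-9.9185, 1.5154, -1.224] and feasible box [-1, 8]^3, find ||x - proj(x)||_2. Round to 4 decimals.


Project each component onto [-1, 8].
clip(-9.9185) = -1.0, clip(1.5154) = 1.5154, clip(-1.224) = -1.0
Projection = [-1.0, 1.5154, -1.0]
Squared diffs: [79.5396, 0.0, 0.0502]
Distance = sqrt(79.5898) = 8.9213


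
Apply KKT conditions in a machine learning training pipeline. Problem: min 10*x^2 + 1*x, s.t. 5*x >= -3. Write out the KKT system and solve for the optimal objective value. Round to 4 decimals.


Step 1: Try lambda = 0 (constraint inactive).
Stationarity: 2*10*x + 1 = 0
x* = -1/(2*10) = -0.05
Check constraint: 5*-0.05 = -0.25 >= -3 -- satisfied.
Step 2: Compute optimal value.
f(x*) = 10*(-0.05)^2 + 1*(-0.05) = -0.025


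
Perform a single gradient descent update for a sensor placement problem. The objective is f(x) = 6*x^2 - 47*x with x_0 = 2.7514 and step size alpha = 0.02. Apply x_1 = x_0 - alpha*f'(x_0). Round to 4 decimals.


We compute the gradient at x_0 and apply the update.
f'(x) = 12*x - 47
f'(2.7514) = 12*2.7514 - 47 = -13.9832
x_1 = 2.7514 - 0.02*-13.9832 = 3.0311


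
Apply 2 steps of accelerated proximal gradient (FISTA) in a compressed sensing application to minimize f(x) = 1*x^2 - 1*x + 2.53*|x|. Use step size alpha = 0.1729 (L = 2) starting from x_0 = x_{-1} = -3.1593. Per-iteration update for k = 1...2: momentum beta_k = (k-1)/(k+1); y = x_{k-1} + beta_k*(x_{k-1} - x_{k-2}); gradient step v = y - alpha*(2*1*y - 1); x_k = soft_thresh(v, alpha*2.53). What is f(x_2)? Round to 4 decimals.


FISTA on f(x) = 1*x^2 - 1*x + 2.53*|x|
L = 2, alpha = 0.1729
Iteration 1: beta = 0.0, y = -3.1593 + 0.0*(-3.1593 + 3.1593) = -3.1593
  grad(y) = -7.3186, v = y - alpha*grad = -1.8939
  prox(v) = soft_thresh(-1.8939, 0.4374) = -1.4565
Iteration 2: beta = 0.3333, y = -1.4565 + 0.3333*(-1.4565 + 3.1593) = -0.8889
  grad(y) = -2.7777, v = y - alpha*grad = -0.4086
  prox(v) = soft_thresh(-0.4086, 0.4374) = 0.0
f(x_2) = 1*0.0^2 - 1*0.0 + 2.53*|0.0| = 0.0


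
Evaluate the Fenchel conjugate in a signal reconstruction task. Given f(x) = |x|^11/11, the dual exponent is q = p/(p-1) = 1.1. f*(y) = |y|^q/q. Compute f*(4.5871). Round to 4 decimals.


The conjugate exponent q satisfies 1/p + 1/q = 1.
p = 11, so q = 11/(11 - 1) = 1.1
|y|^q = 4.5871^1.1 = 5.3419
f*(4.5871) = 5.3419 / 1.1 = 4.8562


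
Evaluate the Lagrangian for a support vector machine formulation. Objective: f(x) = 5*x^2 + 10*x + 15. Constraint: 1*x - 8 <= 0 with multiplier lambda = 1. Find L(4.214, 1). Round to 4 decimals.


Step 1: Evaluate f(x).
f(4.214) = 5*4.214^2 + 10*4.214 + 15 = 145.929
Step 2: Evaluate g(x).
g(4.214) = 1*4.214 - 8 = -3.786
Step 3: Compute Lagrangian.
L = 145.929 + 1*-3.786 = 142.143


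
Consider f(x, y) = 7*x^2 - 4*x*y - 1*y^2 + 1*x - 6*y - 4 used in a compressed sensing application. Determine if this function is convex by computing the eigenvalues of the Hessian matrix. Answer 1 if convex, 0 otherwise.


The Hessian of f(x,y) = 7*x^2 - 4*x*y - 1*y^2 + 1*x - 6*y - 4 is:
H = [[14, -4], [-4, -2]]
Trace = 14 - 2 = 12
Determinant = 14*-2 - (-4)^2 = -44
Discriminant = (12)^2 - 4*-44 = 320.0
Eigenvalues: lambda_1 = -2.9443, lambda_2 = 14.9443
The function is not convex.

0


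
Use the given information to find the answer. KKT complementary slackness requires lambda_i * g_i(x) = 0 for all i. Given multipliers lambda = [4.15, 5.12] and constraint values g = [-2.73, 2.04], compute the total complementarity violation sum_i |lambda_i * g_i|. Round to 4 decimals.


KKT complementary slackness check:
lambda_1 * g_1 = 4.15 * -2.73 = -11.3295
lambda_2 * g_2 = 5.12 * 2.04 = 10.4448
Total violation = 11.3295 + 10.4448 = 21.7743


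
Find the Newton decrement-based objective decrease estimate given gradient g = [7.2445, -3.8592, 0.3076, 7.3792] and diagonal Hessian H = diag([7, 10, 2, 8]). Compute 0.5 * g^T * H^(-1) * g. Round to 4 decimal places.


Step 1: H is diagonal, so H^(-1) * g = [1.0349, -0.3859, 0.1538, 0.9224].
Step 2: g^T H^(-1) g = sum_i g_i^2 / H_ii
  = (7.2445)^2/7 + (-3.8592)^2/10 + (0.3076)^2/2 + (7.3792)^2/8
  = 7.4975 + 1.4893 + 0.0473 + 6.8066 = 15.8408
Step 3: Objective decrease = 0.5 * g^T H^(-1) g = 7.9204


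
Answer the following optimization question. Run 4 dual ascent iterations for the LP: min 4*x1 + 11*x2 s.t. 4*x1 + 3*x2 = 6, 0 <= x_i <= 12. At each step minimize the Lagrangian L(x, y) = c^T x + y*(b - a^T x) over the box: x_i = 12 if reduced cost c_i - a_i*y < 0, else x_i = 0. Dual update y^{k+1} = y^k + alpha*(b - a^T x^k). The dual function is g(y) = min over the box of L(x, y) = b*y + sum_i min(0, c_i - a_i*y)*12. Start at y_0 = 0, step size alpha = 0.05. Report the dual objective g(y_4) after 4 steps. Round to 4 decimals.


Dual ascent for LP: min 4*x1 + 11*x2, 4*x1 + 3*x2 = 6, 0 <= x_i <= 12
Step 1: y^k = 0.0, reduced costs: (4.0, 11.0)
  x^k = (0.0, 0.0), subgradient = b - a^T x = 6.0
  y^{k+1} = 0.0 + 0.05*6.0 = 0.3
Step 2: y^k = 0.3, reduced costs: (2.8, 10.1)
  x^k = (0.0, 0.0), subgradient = b - a^T x = 6.0
  y^{k+1} = 0.3 + 0.05*6.0 = 0.6
Step 3: y^k = 0.6, reduced costs: (1.6, 9.2)
  x^k = (0.0, 0.0), subgradient = b - a^T x = 6.0
  y^{k+1} = 0.6 + 0.05*6.0 = 0.9
Step 4: y^k = 0.9, reduced costs: (0.4, 8.3)
  x^k = (0.0, 0.0), subgradient = b - a^T x = 6.0
  y^{k+1} = 0.9 + 0.05*6.0 = 1.2
Dual objective at y_4 = 1.2: reduced costs (-0.8, 7.4), box minimizer x = (12.0, 0.0)
g(y_4) = b*y + (c1 - a1*y)*x1 + (c2 - a2*y)*x2 = 6*1.2 + (-0.8)*12.0 + 7.4*0.0 = 7.2 - 9.6 + 0.0 = -2.4


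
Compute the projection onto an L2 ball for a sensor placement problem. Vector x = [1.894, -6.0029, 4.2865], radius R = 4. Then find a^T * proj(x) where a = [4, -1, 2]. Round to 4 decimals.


Step 1: Compute ||x|| (intermediates to 6 decimals).
||x|| = sqrt(1.894^2 + (-6.0029)^2 + 4.2865^2) = 7.615519
Step 2: Project.
Since ||x|| > R, scale = R/||x|| = 4/7.615519 = 0.525243, proj(x) = scale * x
proj(x) = [0.99481, -3.152981, 2.251454]
Step 3: Dot product.
a^T * proj(x) = 4*0.99481 - 1*(-3.152981) + 2*2.251454 = 11.6351


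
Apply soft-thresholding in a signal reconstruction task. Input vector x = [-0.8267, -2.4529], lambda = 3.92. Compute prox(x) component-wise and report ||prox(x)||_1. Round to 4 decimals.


Soft-thresholding with lambda = 3.92:
prox(-0.8267) = sign(-0.8267)*max(|-0.8267| - 3.92, 0) = 0.0
prox(-2.4529) = sign(-2.4529)*max(|-2.4529| - 3.92, 0) = 0.0
prox(x) = [0.0, 0.0]
||prox(x)||_1 = 0.0 + 0.0 = 0.0


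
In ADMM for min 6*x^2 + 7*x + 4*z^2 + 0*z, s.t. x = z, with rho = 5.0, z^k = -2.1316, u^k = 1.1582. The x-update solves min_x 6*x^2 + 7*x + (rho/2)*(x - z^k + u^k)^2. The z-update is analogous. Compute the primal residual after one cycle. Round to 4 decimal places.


ADMM iteration with rho = 5.0, z^k = -2.1316, u^k = 1.1582
Step 1: x-update.
Minimize 6*x^2 + 7*x + (5.0/2)*(x + 2.1316 + 1.1582)^2
FOC: (2*6 + 5.0)*x = -7 + 5.0*(-2.1316 - 1.1582)
x^{k+1} = -1.3794
Step 2: z-update.
Minimize 4*z^2 + 0*z + (5.0/2)*(-1.3794 - z + 1.1582)^2
FOC: (2*4 + 5.0)*z = 0 + 5.0*(-1.3794 + 1.1582)
z^{k+1} = -0.0851
Step 3: u-update.
u^{k+1} = 1.1582 - 1.3794 + 0.0851 = -0.1361
Step 4: Primal residual = |-1.3794 + 0.0851| = 1.2943


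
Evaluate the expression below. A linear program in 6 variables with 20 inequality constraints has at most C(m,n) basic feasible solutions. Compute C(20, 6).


Each vertex corresponds to some choice of n active constraints out of m, so the number of vertices is at most C(m, n) = m! / (n!(m-n)!).
m = 20, n = 6
Numerator: 20 * 19 * 18 * 17 * 16 * 15
Denominator: 6! = 720
C(20, 6) = 38760


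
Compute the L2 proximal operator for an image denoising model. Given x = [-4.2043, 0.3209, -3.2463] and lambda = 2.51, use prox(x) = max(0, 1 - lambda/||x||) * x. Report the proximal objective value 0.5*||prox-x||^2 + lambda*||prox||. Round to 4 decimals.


Step 1: Compute ||x||.
||x|| = 5.3214
Step 2: Compute scaling factor.
scale = max(0, 1 - 2.51/5.3214) = 0.5283
Step 3: prox(x) = [-2.2212, 0.1695, -1.7151]
||prox(x)|| = 2.8114
Step 4: Proximal objective.
0.5*||prox-x||^2 = 3.1501
lambda*||prox|| = 7.0566
Total = 10.2067


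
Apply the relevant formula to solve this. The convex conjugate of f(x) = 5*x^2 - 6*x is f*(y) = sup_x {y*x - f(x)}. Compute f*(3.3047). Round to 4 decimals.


f*(y) = sup_x {y*x - a*x^2 - b*x} = sup_x {(y-b)*x - a*x^2}
FOC: (y - b) - 2a*x = 0 => x* = (y - b)/(2a)
x* = (3.3047 + 6)/(2*5) = 0.9305
f*(3.3047) = (y-b)^2/(4a) = (3.3047 + 6)^2/(4*5)
= 86.5774/20 = 4.3289


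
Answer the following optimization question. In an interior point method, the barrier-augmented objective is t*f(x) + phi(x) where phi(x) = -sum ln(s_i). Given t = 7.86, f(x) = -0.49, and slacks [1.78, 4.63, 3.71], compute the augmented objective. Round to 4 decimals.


Step 1: Compute log-barrier.
ln values: [0.5766, 1.5326, 1.311]
phi = -(0.5766 + 1.5326 + 1.311) = -3.4202
Step 2: Compute augmented objective.
t*f(x) = 7.86*-0.49 = -3.8514
Total = -3.8514 - 3.4202 = -7.2716


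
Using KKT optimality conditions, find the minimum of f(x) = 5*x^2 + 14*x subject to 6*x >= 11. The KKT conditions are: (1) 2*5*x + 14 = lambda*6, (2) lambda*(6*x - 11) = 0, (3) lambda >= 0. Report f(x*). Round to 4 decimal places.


Step 1: Try lambda = 0 (constraint inactive).
x_unc = -14/(2*5) = -1.4
Check: 6*-1.4 = -8.4 < 11 -- violated!
Step 2: Constraint must be active: 6*x = 11
x* = 11/6 = 1.8333 (rounded; the exact value 11/6 is used below)
lambda = (2*5*(11/6) + 14)/6 = 5.3889
Step 3: Compute optimal value.
f(x*) = 5*(11/6)^2 + 14*(11/6) = 42.4722


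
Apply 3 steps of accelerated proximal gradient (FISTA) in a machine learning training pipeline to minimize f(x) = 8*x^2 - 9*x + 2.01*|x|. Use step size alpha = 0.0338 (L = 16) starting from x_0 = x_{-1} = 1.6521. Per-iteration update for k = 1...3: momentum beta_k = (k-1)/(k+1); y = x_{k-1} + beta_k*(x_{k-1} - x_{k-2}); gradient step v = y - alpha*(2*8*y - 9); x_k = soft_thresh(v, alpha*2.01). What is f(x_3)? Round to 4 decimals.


FISTA on f(x) = 8*x^2 - 9*x + 2.01*|x|
L = 16, alpha = 0.0338
Iteration 1: beta = 0.0, y = 1.6521 + 0.0*(1.6521 - 1.6521) = 1.6521
  grad(y) = 17.4336, v = y - alpha*grad = 1.0628
  prox(v) = soft_thresh(1.0628, 0.0679) = 0.9949
Iteration 2: beta = 0.3333, y = 0.9949 + 0.3333*(0.9949 - 1.6521) = 0.7758
  grad(y) = 3.4135, v = y - alpha*grad = 0.6605
  prox(v) = soft_thresh(0.6605, 0.0679) = 0.5925
Iteration 3: beta = 0.5, y = 0.5925 + 0.5*(0.5925 - 0.9949) = 0.3913
  grad(y) = -2.7386, v = y - alpha*grad = 0.4839
  prox(v) = soft_thresh(0.4839, 0.0679) = 0.416
f(x_3) = 8*0.416^2 - 9*0.416 + 2.01*|0.416| = -1.5234


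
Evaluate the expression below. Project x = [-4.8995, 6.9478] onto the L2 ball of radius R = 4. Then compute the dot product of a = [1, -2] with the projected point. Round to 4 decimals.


Step 1: Compute ||x|| (intermediates to 6 decimals).
||x|| = sqrt((-4.8995)^2 + 6.9478^2) = 8.50159
Step 2: Project.
Since ||x|| > R, scale = R/||x|| = 4/8.50159 = 0.4705, proj(x) = scale * x
proj(x) = [-2.305215, 3.26894]
Step 3: Dot product.
a^T * proj(x) = 1*(-2.305215) - 2*3.26894 = -8.8431


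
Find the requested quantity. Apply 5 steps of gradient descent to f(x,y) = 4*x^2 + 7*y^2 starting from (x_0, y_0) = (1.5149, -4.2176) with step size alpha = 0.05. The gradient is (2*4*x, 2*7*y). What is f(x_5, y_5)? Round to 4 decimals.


Gradient descent on f(x,y) = 4*x^2 + 7*y^2.
Starting point: (1.5149, -4.2176), alpha = 0.05
Step 1: grad_x = 2*4*1.5149 = 12.1192, grad_y = 2*7*-4.2176 = -59.0464
  x_1 = 1.5149 - 0.05*12.1192 = 0.9089
  y_1 = -4.2176 - 0.05*-59.0464 = -1.2653
Step 2: grad_x = 2*4*0.9089 = 7.2715, grad_y = 2*7*-1.2653 = -17.7139
  x_2 = 0.9089 - 0.05*7.2715 = 0.5454
  y_2 = -1.2653 - 0.05*-17.7139 = -0.3796
Step 3: grad_x = 2*4*0.5454 = 4.3629, grad_y = 2*7*-0.3796 = -5.3142
  x_3 = 0.5454 - 0.05*4.3629 = 0.3272
  y_3 = -0.3796 - 0.05*-5.3142 = -0.1139
Step 4: grad_x = 2*4*0.3272 = 2.6177, grad_y = 2*7*-0.1139 = -1.5943
  x_4 = 0.3272 - 0.05*2.6177 = 0.1963
  y_4 = -0.1139 - 0.05*-1.5943 = -0.0342
Step 5: grad_x = 2*4*0.1963 = 1.5706, grad_y = 2*7*-0.0342 = -0.4783
  x_5 = 0.1963 - 0.05*1.5706 = 0.1178
  y_5 = -0.0342 - 0.05*-0.4783 = -0.0102
f(0.1178, -0.0102) = 4*0.1178^2 + 7*(-0.0102)^2 = 0.0562


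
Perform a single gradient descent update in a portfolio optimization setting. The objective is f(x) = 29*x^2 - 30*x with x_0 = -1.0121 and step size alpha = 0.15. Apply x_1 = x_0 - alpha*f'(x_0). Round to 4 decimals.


We compute the gradient at x_0 and apply the update.
f'(x) = 58*x - 30
f'(-1.0121) = 58*-1.0121 - 30 = -88.7018
x_1 = -1.0121 - 0.15*-88.7018 = 12.2932


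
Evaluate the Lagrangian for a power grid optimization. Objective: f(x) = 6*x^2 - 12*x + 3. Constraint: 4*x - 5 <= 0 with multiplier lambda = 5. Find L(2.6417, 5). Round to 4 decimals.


Step 1: Evaluate f(x).
f(2.6417) = 6*2.6417^2 - 12*2.6417 + 3 = 13.1711
Step 2: Evaluate g(x).
g(2.6417) = 4*2.6417 - 5 = 5.5668
Step 3: Compute Lagrangian.
L = 13.1711 + 5*5.5668 = 41.0051


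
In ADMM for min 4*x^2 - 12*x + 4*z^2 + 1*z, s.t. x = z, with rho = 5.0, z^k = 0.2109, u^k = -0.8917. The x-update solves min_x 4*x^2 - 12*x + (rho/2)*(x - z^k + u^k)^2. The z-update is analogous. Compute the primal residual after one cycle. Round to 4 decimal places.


ADMM iteration with rho = 5.0, z^k = 0.2109, u^k = -0.8917
Step 1: x-update.
Minimize 4*x^2 - 12*x + (5.0/2)*(x - 0.2109 - 0.8917)^2
FOC: (2*4 + 5.0)*x = 12 + 5.0*(0.2109 + 0.8917)
x^{k+1} = 1.3472
Step 2: z-update.
Minimize 4*z^2 + 1*z + (5.0/2)*(1.3472 - z - 0.8917)^2
FOC: (2*4 + 5.0)*z = -1 + 5.0*(1.3472 - 0.8917)
z^{k+1} = 0.0983
Step 3: u-update.
u^{k+1} = -0.8917 + 1.3472 - 0.0983 = 0.3572
Step 4: Primal residual = |1.3472 - 0.0983| = 1.2489


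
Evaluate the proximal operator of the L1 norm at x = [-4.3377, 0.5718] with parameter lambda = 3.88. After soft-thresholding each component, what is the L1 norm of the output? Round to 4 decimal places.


Soft-thresholding with lambda = 3.88:
prox(-4.3377) = sign(-4.3377)*max(|-4.3377| - 3.88, 0) = -0.4577
prox(0.5718) = sign(0.5718)*max(|0.5718| - 3.88, 0) = 0.0
prox(x) = [-0.4577, 0.0]
||prox(x)||_1 = 0.4577 + 0.0 = 0.4577


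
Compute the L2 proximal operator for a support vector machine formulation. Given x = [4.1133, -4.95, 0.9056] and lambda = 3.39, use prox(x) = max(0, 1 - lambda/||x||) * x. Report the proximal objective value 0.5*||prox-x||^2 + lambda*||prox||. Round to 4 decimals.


Step 1: Compute ||x||.
||x|| = 6.4994
Step 2: Compute scaling factor.
scale = max(0, 1 - 3.39/6.4994) = 0.4784
Step 3: prox(x) = [1.9678, -2.3681, 0.4332]
||prox(x)|| = 3.1094
Step 4: Proximal objective.
0.5*||prox-x||^2 = 5.7461
lambda*||prox|| = 10.5409
Total = 16.2868


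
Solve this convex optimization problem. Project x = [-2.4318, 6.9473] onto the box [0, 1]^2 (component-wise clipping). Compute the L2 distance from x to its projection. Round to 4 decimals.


Project each component onto [0, 1].
clip(-2.4318) = 0.0, clip(6.9473) = 1.0
Projection = [0.0, 1.0]
Squared diffs: [5.9137, 35.3704]
Distance = sqrt(41.2841) = 6.4253


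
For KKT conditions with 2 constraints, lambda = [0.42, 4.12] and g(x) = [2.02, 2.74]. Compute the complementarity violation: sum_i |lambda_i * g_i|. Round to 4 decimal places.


KKT complementary slackness check:
lambda_1 * g_1 = 0.42 * 2.02 = 0.8484
lambda_2 * g_2 = 4.12 * 2.74 = 11.2888
Total violation = 0.8484 + 11.2888 = 12.1372


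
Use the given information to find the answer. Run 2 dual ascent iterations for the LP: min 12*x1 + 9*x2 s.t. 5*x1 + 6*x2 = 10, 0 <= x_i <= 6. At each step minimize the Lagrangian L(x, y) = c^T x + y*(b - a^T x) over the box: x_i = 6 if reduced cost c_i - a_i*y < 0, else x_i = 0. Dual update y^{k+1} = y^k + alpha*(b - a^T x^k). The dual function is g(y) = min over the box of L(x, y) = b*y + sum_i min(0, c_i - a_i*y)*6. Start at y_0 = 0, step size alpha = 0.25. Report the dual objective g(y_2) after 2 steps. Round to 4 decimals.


Dual ascent for LP: min 12*x1 + 9*x2, 5*x1 + 6*x2 = 10, 0 <= x_i <= 6
Step 1: y^k = 0.0, reduced costs: (12.0, 9.0)
  x^k = (0.0, 0.0), subgradient = b - a^T x = 10.0
  y^{k+1} = 0.0 + 0.25*10.0 = 2.5
Step 2: y^k = 2.5, reduced costs: (-0.5, -6.0)
  x^k = (6.0, 6.0), subgradient = b - a^T x = -56.0
  y^{k+1} = 2.5 + 0.25*-56.0 = -11.5
Dual objective at y_2 = -11.5: reduced costs (69.5, 78.0), box minimizer x = (0.0, 0.0)
g(y_2) = b*y + (c1 - a1*y)*x1 + (c2 - a2*y)*x2 = 10*(-11.5) + 69.5*0.0 + 78.0*0.0 = -115.0 + 0.0 + 0.0 = -115.0


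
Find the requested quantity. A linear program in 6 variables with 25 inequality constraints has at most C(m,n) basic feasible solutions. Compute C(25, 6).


Each vertex corresponds to some choice of n active constraints out of m, so the number of vertices is at most C(m, n) = m! / (n!(m-n)!).
m = 25, n = 6
Numerator: 25 * 24 * 23 * 22 * 21 * 20
Denominator: 6! = 720
C(25, 6) = 177100


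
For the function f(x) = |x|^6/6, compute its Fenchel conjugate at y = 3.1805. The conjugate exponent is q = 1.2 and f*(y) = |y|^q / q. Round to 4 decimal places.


The conjugate exponent q satisfies 1/p + 1/q = 1.
p = 6, so q = 6/(6 - 1) = 1.2
|y|^q = 3.1805^1.2 = 4.0086
f*(3.1805) = 4.0086 / 1.2 = 3.3405


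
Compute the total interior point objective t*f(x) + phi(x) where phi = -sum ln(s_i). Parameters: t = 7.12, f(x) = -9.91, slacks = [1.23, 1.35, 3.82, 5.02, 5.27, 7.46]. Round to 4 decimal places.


Step 1: Compute log-barrier.
ln values: [0.207, 0.3001, 1.3403, 1.6134, 1.662, 2.0096]
phi = -(0.207 + 0.3001 + 1.3403 + 1.6134 + 1.662 + 2.0096) = -7.1324
Step 2: Compute augmented objective.
t*f(x) = 7.12*-9.91 = -70.5592
Total = -70.5592 - 7.1324 = -77.6916


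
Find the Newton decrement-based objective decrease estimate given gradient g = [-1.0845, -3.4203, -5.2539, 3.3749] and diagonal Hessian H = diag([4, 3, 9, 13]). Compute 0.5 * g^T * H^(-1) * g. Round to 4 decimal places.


Step 1: H is diagonal, so H^(-1) * g = [-0.2711, -1.1401, -0.5838, 0.2596].
Step 2: g^T H^(-1) g = sum_i g_i^2 / H_ii
  = (-1.0845)^2/4 + (-3.4203)^2/3 + (-5.2539)^2/9 + (3.3749)^2/13
  = 0.294 + 3.8995 + 3.0671 + 0.8762 = 8.1367
Step 3: Objective decrease = 0.5 * g^T H^(-1) g = 4.0684


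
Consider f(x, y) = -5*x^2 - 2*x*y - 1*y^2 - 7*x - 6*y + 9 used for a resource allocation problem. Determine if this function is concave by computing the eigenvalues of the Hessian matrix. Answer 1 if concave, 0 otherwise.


The Hessian of f(x,y) = -5*x^2 - 2*x*y - 1*y^2 - 7*x - 6*y + 9 is:
H = [[-10, -2], [-2, -2]]
Trace = -10 - 2 = -12
Determinant = -10*-2 - (-2)^2 = 16
Discriminant = (-12)^2 - 4*16 = 80.0
Eigenvalues: lambda_1 = -10.4721, lambda_2 = -1.5279
The function is concave.

1


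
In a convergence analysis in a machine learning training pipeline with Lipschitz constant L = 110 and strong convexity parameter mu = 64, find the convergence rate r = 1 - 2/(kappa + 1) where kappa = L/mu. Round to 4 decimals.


Step 1: Compute the condition number.
kappa = L/mu = 110/64 = 1.7188
Step 2: Compute the convergence rate.
r = 1 - 2/(kappa + 1) = 1 - 2*mu/(L + mu) = (L - mu)/(L + mu) = 46/174 = 0.2644


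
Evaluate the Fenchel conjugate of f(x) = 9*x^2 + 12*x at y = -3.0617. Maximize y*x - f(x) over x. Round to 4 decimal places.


f*(y) = sup_x {y*x - a*x^2 - b*x} = sup_x {(y-b)*x - a*x^2}
FOC: (y - b) - 2a*x = 0 => x* = (y - b)/(2a)
x* = (-3.0617 - 12)/(2*9) = -0.8368
f*(-3.0617) = (y-b)^2/(4a) = (-3.0617 - 12)^2/(4*9)
= 226.8548/36 = 6.3015


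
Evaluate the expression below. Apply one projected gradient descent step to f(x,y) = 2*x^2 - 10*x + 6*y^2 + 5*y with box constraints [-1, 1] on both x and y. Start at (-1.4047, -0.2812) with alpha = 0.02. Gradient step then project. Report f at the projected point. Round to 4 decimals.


Step 1: Compute gradient at (-1.4047, -0.2812).
grad_x = 2*2*-1.4047 - 10 = -15.6188
grad_y = 2*6*-0.2812 + 5 = 1.6256
Step 2: Gradient step.
x_raw = -1.4047 - 0.02*-15.6188 = -1.0923
y_raw = -0.2812 - 0.02*1.6256 = -0.3137
Step 3: Project onto [-1, 1].
x_proj = clip(-1.0923) = -1.0
y_proj = clip(-0.3137) = -0.3137
Step 4: Evaluate f.
f(-1.0, -0.3137) = 11.0219


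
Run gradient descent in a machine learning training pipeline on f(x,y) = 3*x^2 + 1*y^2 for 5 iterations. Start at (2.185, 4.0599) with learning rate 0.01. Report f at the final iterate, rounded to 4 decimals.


Gradient descent on f(x,y) = 3*x^2 + 1*y^2.
Starting point: (2.185, 4.0599), alpha = 0.01
Step 1: grad_x = 2*3*2.185 = 13.11, grad_y = 2*1*4.0599 = 8.1198
  x_1 = 2.185 - 0.01*13.11 = 2.0539
  y_1 = 4.0599 - 0.01*8.1198 = 3.9787
Step 2: grad_x = 2*3*2.0539 = 12.3234, grad_y = 2*1*3.9787 = 7.9574
  x_2 = 2.0539 - 0.01*12.3234 = 1.9307
  y_2 = 3.9787 - 0.01*7.9574 = 3.8991
Step 3: grad_x = 2*3*1.9307 = 11.584, grad_y = 2*1*3.8991 = 7.7983
  x_3 = 1.9307 - 0.01*11.584 = 1.8148
  y_3 = 3.8991 - 0.01*7.7983 = 3.8211
Step 4: grad_x = 2*3*1.8148 = 10.889, grad_y = 2*1*3.8211 = 7.6423
  x_4 = 1.8148 - 0.01*10.889 = 1.7059
  y_4 = 3.8211 - 0.01*7.6423 = 3.7447
Step 5: grad_x = 2*3*1.7059 = 10.2356, grad_y = 2*1*3.7447 = 7.4894
  x_5 = 1.7059 - 0.01*10.2356 = 1.6036
  y_5 = 3.7447 - 0.01*7.4894 = 3.6698
f(1.6036, 3.6698) = 3*1.6036^2 + 1*3.6698^2 = 21.182


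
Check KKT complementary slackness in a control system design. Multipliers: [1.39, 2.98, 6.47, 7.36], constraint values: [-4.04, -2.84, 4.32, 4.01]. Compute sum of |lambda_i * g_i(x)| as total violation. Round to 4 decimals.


KKT complementary slackness check:
lambda_1 * g_1 = 1.39 * -4.04 = -5.6156
lambda_2 * g_2 = 2.98 * -2.84 = -8.4632
lambda_3 * g_3 = 6.47 * 4.32 = 27.9504
lambda_4 * g_4 = 7.36 * 4.01 = 29.5136
Total violation = 5.6156 + 8.4632 + 27.9504 + 29.5136 = 71.5428


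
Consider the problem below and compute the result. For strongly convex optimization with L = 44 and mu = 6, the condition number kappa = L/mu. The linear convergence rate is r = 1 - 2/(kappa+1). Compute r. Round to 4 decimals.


Step 1: Compute the condition number.
kappa = L/mu = 44/6 = 7.3333
Step 2: Compute the convergence rate.
r = 1 - 2/(kappa + 1) = 1 - 2*mu/(L + mu) = (L - mu)/(L + mu) = 38/50 = 0.76


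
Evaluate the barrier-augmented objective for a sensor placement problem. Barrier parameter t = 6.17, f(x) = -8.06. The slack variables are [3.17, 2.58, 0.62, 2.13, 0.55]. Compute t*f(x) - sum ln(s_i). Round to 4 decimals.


Step 1: Compute log-barrier.
ln values: [1.1537, 0.9478, -0.478, 0.7561, -0.5978]
phi = -(1.1537 + 0.9478 - 0.478 + 0.7561 - 0.5978) = -1.7818
Step 2: Compute augmented objective.
t*f(x) = 6.17*-8.06 = -49.7302
Total = -49.7302 - 1.7818 = -51.512


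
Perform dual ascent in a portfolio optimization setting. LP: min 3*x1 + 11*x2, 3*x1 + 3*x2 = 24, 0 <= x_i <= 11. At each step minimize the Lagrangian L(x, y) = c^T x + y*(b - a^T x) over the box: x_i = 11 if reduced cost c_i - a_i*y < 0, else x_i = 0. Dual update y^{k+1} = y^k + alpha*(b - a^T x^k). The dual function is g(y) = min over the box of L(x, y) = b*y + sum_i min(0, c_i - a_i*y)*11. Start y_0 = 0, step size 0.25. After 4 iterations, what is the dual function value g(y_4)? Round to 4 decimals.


Dual ascent for LP: min 3*x1 + 11*x2, 3*x1 + 3*x2 = 24, 0 <= x_i <= 11
Step 1: y^k = 0.0, reduced costs: (3.0, 11.0)
  x^k = (0.0, 0.0), subgradient = b - a^T x = 24.0
  y^{k+1} = 0.0 + 0.25*24.0 = 6.0
Step 2: y^k = 6.0, reduced costs: (-15.0, -7.0)
  x^k = (11.0, 11.0), subgradient = b - a^T x = -42.0
  y^{k+1} = 6.0 + 0.25*-42.0 = -4.5
Step 3: y^k = -4.5, reduced costs: (16.5, 24.5)
  x^k = (0.0, 0.0), subgradient = b - a^T x = 24.0
  y^{k+1} = -4.5 + 0.25*24.0 = 1.5
Step 4: y^k = 1.5, reduced costs: (-1.5, 6.5)
  x^k = (11.0, 0.0), subgradient = b - a^T x = -9.0
  y^{k+1} = 1.5 + 0.25*-9.0 = -0.75
Dual objective at y_4 = -0.75: reduced costs (5.25, 13.25), box minimizer x = (0.0, 0.0)
g(y_4) = b*y + (c1 - a1*y)*x1 + (c2 - a2*y)*x2 = 24*(-0.75) + 5.25*0.0 + 13.25*0.0 = -18.0 + 0.0 + 0.0 = -18.0


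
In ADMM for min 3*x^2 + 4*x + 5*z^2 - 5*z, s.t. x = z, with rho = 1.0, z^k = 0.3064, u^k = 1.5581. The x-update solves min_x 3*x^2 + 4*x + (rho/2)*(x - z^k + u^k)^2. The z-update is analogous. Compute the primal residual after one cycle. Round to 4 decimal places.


ADMM iteration with rho = 1.0, z^k = 0.3064, u^k = 1.5581
Step 1: x-update.
Minimize 3*x^2 + 4*x + (1.0/2)*(x - 0.3064 + 1.5581)^2
FOC: (2*3 + 1.0)*x = -4 + 1.0*(0.3064 - 1.5581)
x^{k+1} = -0.7502
Step 2: z-update.
Minimize 5*z^2 - 5*z + (1.0/2)*(-0.7502 - z + 1.5581)^2
FOC: (2*5 + 1.0)*z = 5 + 1.0*(-0.7502 + 1.5581)
z^{k+1} = 0.528
Step 3: u-update.
u^{k+1} = 1.5581 - 0.7502 - 0.528 = 0.2799
Step 4: Primal residual = |-0.7502 - 0.528| = 1.2782


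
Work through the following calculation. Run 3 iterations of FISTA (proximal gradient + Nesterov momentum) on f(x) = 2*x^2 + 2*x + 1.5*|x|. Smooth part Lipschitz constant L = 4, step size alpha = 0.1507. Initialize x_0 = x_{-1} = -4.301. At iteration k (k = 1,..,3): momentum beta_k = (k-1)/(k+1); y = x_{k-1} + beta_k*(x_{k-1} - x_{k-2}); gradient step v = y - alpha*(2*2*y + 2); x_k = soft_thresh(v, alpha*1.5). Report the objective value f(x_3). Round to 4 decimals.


FISTA on f(x) = 2*x^2 + 2*x + 1.5*|x|
L = 4, alpha = 0.1507
Iteration 1: beta = 0.0, y = -4.301 + 0.0*(-4.301 + 4.301) = -4.301
  grad(y) = -15.204, v = y - alpha*grad = -2.0098
  prox(v) = soft_thresh(-2.0098, 0.2261) = -1.7837
Iteration 2: beta = 0.3333, y = -1.7837 + 0.3333*(-1.7837 + 4.301) = -0.9446
  grad(y) = -1.7784, v = y - alpha*grad = -0.6766
  prox(v) = soft_thresh(-0.6766, 0.2261) = -0.4505
Iteration 3: beta = 0.5, y = -0.4505 + 0.5*(-0.4505 + 1.7837) = 0.216
  grad(y) = 2.8641, v = y - alpha*grad = -0.2156
  prox(v) = soft_thresh(-0.2156, 0.2261) = 0.0
f(x_3) = 2*0.0^2 + 2*0.0 + 1.5*|0.0| = 0.0


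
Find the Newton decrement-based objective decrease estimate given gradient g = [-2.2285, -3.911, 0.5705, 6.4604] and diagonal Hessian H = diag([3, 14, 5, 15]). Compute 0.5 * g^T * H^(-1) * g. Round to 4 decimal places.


Step 1: H is diagonal, so H^(-1) * g = [-0.7428, -0.2794, 0.1141, 0.4307].
Step 2: g^T H^(-1) g = sum_i g_i^2 / H_ii
  = (-2.2285)^2/3 + (-3.911)^2/14 + (0.5705)^2/5 + (6.4604)^2/15
  = 1.6554 + 1.0926 + 0.0651 + 2.7825 = 5.5955
Step 3: Objective decrease = 0.5 * g^T H^(-1) g = 2.7978


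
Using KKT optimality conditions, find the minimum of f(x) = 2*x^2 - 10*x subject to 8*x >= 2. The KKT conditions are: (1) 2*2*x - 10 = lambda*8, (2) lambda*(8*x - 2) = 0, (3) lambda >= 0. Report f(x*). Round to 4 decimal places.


Step 1: Try lambda = 0 (constraint inactive).
Stationarity: 2*2*x - 10 = 0
x* = 10/(2*2) = 2.5
Check constraint: 8*2.5 = 20.0 >= 2 -- satisfied.
Step 2: Compute optimal value.
f(x*) = 2*2.5^2 - 10*2.5 = -12.5


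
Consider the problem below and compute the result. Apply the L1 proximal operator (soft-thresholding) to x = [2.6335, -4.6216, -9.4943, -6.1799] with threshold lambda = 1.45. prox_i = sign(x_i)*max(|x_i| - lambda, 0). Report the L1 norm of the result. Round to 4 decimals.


Soft-thresholding with lambda = 1.45:
prox(2.6335) = sign(2.6335)*max(|2.6335| - 1.45, 0) = 1.1835
prox(-4.6216) = sign(-4.6216)*max(|-4.6216| - 1.45, 0) = -3.1716
prox(-9.4943) = sign(-9.4943)*max(|-9.4943| - 1.45, 0) = -8.0443
prox(-6.1799) = sign(-6.1799)*max(|-6.1799| - 1.45, 0) = -4.7299
prox(x) = [1.1835, -3.1716, -8.0443, -4.7299]
||prox(x)||_1 = 1.1835 + 3.1716 + 8.0443 + 4.7299 = 17.1293


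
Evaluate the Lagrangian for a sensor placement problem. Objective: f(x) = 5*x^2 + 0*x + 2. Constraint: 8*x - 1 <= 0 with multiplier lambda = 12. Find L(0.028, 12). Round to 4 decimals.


Step 1: Evaluate f(x).
f(0.028) = 5*0.028^2 + 0*0.028 + 2 = 2.0039
Step 2: Evaluate g(x).
g(0.028) = 8*0.028 - 1 = -0.776
Step 3: Compute Lagrangian.
L = 2.0039 + 12*-0.776 = -7.3081


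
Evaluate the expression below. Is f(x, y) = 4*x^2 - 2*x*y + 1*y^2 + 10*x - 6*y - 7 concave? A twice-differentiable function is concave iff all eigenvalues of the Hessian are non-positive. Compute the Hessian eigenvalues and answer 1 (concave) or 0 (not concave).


The Hessian of f(x,y) = 4*x^2 - 2*x*y + 1*y^2 + 10*x - 6*y - 7 is:
H = [[8, -2], [-2, 2]]
Trace = 8 + 2 = 10
Determinant = 8*2 - (-2)^2 = 12
Discriminant = (10)^2 - 4*12 = 52.0
Eigenvalues: lambda_1 = 1.3944, lambda_2 = 8.6056
The function is not concave.

0


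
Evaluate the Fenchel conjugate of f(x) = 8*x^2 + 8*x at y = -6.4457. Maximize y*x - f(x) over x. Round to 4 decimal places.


f*(y) = sup_x {y*x - a*x^2 - b*x} = sup_x {(y-b)*x - a*x^2}
FOC: (y - b) - 2a*x = 0 => x* = (y - b)/(2a)
x* = (-6.4457 - 8)/(2*8) = -0.9029
f*(-6.4457) = (y-b)^2/(4a) = (-6.4457 - 8)^2/(4*8)
= 208.6782/32 = 6.5212


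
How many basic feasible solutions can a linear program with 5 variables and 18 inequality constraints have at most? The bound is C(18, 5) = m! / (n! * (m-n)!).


Each vertex corresponds to some choice of n active constraints out of m, so the number of vertices is at most C(m, n) = m! / (n!(m-n)!).
m = 18, n = 5
Numerator: 18 * 17 * 16 * 15 * 14
Denominator: 5! = 120
C(18, 5) = 8568


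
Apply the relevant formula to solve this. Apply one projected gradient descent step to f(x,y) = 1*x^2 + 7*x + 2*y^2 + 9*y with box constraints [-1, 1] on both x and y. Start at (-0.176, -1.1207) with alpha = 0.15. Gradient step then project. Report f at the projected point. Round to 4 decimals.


Step 1: Compute gradient at (-0.176, -1.1207).
grad_x = 2*1*-0.176 + 7 = 6.648
grad_y = 2*2*-1.1207 + 9 = 4.5172
Step 2: Gradient step.
x_raw = -0.176 - 0.15*6.648 = -1.1732
y_raw = -1.1207 - 0.15*4.5172 = -1.7983
Step 3: Project onto [-1, 1].
x_proj = clip(-1.1732) = -1.0
y_proj = clip(-1.7983) = -1.0
Step 4: Evaluate f.
f(-1.0, -1.0) = -13.0


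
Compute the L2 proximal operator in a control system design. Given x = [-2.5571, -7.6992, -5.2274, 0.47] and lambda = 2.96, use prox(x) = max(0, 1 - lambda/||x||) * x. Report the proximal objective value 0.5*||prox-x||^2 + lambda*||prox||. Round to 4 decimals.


Step 1: Compute ||x||.
||x|| = 9.6625
Step 2: Compute scaling factor.
scale = max(0, 1 - 2.96/9.6625) = 0.6937
Step 3: prox(x) = [-1.7738, -5.3406, -3.626, 0.326]
||prox(x)|| = 6.7025
Step 4: Proximal objective.
0.5*||prox-x||^2 = 4.3808
lambda*||prox|| = 19.8394
Total = 24.2201


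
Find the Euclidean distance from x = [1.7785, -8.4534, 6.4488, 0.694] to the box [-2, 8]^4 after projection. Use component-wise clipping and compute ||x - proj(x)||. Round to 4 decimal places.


Project each component onto [-2, 8].
clip(1.7785) = 1.7785, clip(-8.4534) = -2.0, clip(6.4488) = 6.4488, clip(0.694) = 0.694
Projection = [1.7785, -2.0, 6.4488, 0.694]
Squared diffs: [0.0, 41.6464, 0.0, 0.0]
Distance = sqrt(41.6464) = 6.4534


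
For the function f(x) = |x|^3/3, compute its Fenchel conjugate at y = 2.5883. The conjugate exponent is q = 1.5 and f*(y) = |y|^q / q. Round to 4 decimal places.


The conjugate exponent q satisfies 1/p + 1/q = 1.
p = 3, so q = 3/(3 - 1) = 1.5
|y|^q = 2.5883^1.5 = 4.1641
f*(2.5883) = 4.1641 / 1.5 = 2.7761


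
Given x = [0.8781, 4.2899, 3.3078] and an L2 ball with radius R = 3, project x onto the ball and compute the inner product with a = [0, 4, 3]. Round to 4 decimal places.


Step 1: Compute ||x|| (intermediates to 6 decimals).
||x|| = sqrt(0.8781^2 + 4.2899^2 + 3.3078^2) = 5.48779
Step 2: Project.
Since ||x|| > R, scale = R/||x|| = 3/5.48779 = 0.546668, proj(x) = scale * x
proj(x) = [0.480029, 2.345151, 1.808268]
Step 3: Dot product.
a^T * proj(x) = 0*0.480029 + 4*2.345151 + 3*1.808268 = 14.8054


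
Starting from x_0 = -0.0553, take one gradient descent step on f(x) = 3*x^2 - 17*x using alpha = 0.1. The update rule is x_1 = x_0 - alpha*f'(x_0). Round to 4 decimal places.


We compute the gradient at x_0 and apply the update.
f'(x) = 6*x - 17
f'(-0.0553) = 6*-0.0553 - 17 = -17.3318
x_1 = -0.0553 - 0.1*-17.3318 = 1.6779


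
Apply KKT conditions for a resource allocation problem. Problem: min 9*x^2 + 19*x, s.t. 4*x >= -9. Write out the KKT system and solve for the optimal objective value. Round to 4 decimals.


Step 1: Try lambda = 0 (constraint inactive).
Stationarity: 2*9*x + 19 = 0
x* = -19/(2*9) = -19/18 = -1.0556 (rounded; the exact value -19/18 is used below)
Check constraint: 4*-1.0556 = -4.2224 >= -9 -- satisfied.
Step 2: Compute optimal value.
f(x*) = 9*(-19/18)^2 + 19*(-19/18) = -10.0278


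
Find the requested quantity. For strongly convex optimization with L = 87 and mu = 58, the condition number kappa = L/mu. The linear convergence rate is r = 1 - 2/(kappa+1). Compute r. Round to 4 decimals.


Step 1: Compute the condition number.
kappa = L/mu = 87/58 = 1.5
Step 2: Compute the convergence rate.
r = 1 - 2/(kappa + 1) = 1 - 2*mu/(L + mu) = (L - mu)/(L + mu) = 29/145 = 0.2


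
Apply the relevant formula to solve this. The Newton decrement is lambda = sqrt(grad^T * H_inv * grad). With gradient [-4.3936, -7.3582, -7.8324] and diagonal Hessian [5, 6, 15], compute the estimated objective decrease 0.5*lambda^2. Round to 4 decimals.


Step 1: H is diagonal, so H^(-1) * g = [-0.8787, -1.2264, -0.5222].
Step 2: g^T H^(-1) g = sum_i g_i^2 / H_ii
  = (-4.3936)^2/5 + (-7.3582)^2/6 + (-7.8324)^2/15
  = 3.8607 + 9.0239 + 4.0898 = 16.9744
Step 3: Objective decrease = 0.5 * g^T H^(-1) g = 8.4872


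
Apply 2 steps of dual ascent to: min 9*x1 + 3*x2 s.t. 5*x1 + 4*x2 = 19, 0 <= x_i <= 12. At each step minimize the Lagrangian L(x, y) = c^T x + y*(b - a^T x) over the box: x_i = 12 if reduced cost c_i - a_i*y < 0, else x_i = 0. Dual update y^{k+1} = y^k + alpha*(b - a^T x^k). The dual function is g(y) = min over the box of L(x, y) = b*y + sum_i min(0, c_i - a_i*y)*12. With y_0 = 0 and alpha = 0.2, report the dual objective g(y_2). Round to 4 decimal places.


Dual ascent for LP: min 9*x1 + 3*x2, 5*x1 + 4*x2 = 19, 0 <= x_i <= 12
Step 1: y^k = 0.0, reduced costs: (9.0, 3.0)
  x^k = (0.0, 0.0), subgradient = b - a^T x = 19.0
  y^{k+1} = 0.0 + 0.2*19.0 = 3.8
Step 2: y^k = 3.8, reduced costs: (-10.0, -12.2)
  x^k = (12.0, 12.0), subgradient = b - a^T x = -89.0
  y^{k+1} = 3.8 + 0.2*-89.0 = -14.0
Dual objective at y_2 = -14.0: reduced costs (79.0, 59.0), box minimizer x = (0.0, 0.0)
g(y_2) = b*y + (c1 - a1*y)*x1 + (c2 - a2*y)*x2 = 19*(-14.0) + 79.0*0.0 + 59.0*0.0 = -266.0 + 0.0 + 0.0 = -266.0


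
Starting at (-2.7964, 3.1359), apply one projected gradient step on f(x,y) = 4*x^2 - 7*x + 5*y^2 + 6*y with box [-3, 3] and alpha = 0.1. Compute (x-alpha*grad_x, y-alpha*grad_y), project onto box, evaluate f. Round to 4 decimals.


Step 1: Compute gradient at (-2.7964, 3.1359).
grad_x = 2*4*-2.7964 - 7 = -29.3712
grad_y = 2*5*3.1359 + 6 = 37.359
Step 2: Gradient step.
x_raw = -2.7964 - 0.1*-29.3712 = 0.1407
y_raw = 3.1359 - 0.1*37.359 = -0.6
Step 3: Project onto [-3, 3].
x_proj = clip(0.1407) = 0.1407
y_proj = clip(-0.6) = -0.6
Step 4: Evaluate f.
f(0.1407, -0.6) = -2.7058


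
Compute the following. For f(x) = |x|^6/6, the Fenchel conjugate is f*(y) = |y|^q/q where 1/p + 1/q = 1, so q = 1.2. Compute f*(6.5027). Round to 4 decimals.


The conjugate exponent q satisfies 1/p + 1/q = 1.
p = 6, so q = 6/(6 - 1) = 1.2
|y|^q = 6.5027^1.2 = 9.4561
f*(6.5027) = 9.4561 / 1.2 = 7.8801


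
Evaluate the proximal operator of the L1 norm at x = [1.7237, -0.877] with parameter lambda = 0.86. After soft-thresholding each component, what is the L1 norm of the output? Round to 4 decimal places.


Soft-thresholding with lambda = 0.86:
prox(1.7237) = sign(1.7237)*max(|1.7237| - 0.86, 0) = 0.8637
prox(-0.877) = sign(-0.877)*max(|-0.877| - 0.86, 0) = -0.017
prox(x) = [0.8637, -0.017]
||prox(x)||_1 = 0.8637 + 0.017 = 0.8807


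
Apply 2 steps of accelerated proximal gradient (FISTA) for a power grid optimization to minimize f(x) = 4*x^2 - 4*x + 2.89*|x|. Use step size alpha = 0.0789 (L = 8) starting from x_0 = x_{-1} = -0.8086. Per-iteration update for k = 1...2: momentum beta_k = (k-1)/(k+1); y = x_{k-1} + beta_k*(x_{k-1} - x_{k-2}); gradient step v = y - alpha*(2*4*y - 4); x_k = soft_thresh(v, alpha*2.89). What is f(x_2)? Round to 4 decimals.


FISTA on f(x) = 4*x^2 - 4*x + 2.89*|x|
L = 8, alpha = 0.0789
Iteration 1: beta = 0.0, y = -0.8086 + 0.0*(-0.8086 + 0.8086) = -0.8086
  grad(y) = -10.4688, v = y - alpha*grad = 0.0174
  prox(v) = soft_thresh(0.0174, 0.228) = 0.0
Iteration 2: beta = 0.3333, y = 0.0 + 0.3333*(0.0 + 0.8086) = 0.2695
  grad(y) = -1.8437, v = y - alpha*grad = 0.415
  prox(v) = soft_thresh(0.415, 0.228) = 0.187
f(x_2) = 4*0.187^2 - 4*0.187 + 2.89*|0.187| = -0.0677


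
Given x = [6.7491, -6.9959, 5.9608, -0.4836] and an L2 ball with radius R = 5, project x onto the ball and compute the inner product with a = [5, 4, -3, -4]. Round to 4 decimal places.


Step 1: Compute ||x|| (intermediates to 6 decimals).
||x|| = sqrt(6.7491^2 + (-6.9959)^2 + 5.9608^2 + (-0.4836)^2) = 11.413062
Step 2: Project.
Since ||x|| > R, scale = R/||x|| = 5/11.413062 = 0.438095, proj(x) = scale * x
proj(x) = [2.956747, -3.064869, 2.611397, -0.211863]
Step 3: Dot product.
a^T * proj(x) = 5*2.956747 + 4*(-3.064869) - 3*2.611397 - 4*(-0.211863) = -4.4625


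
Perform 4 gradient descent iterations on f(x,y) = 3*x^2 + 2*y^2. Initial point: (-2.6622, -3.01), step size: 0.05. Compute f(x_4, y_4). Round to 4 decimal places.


Gradient descent on f(x,y) = 3*x^2 + 2*y^2.
Starting point: (-2.6622, -3.01), alpha = 0.05
Step 1: grad_x = 2*3*-2.6622 = -15.9732, grad_y = 2*2*-3.01 = -12.04
  x_1 = -2.6622 - 0.05*-15.9732 = -1.8635
  y_1 = -3.01 - 0.05*-12.04 = -2.408
Step 2: grad_x = 2*3*-1.8635 = -11.1812, grad_y = 2*2*-2.408 = -9.632
  x_2 = -1.8635 - 0.05*-11.1812 = -1.3045
  y_2 = -2.408 - 0.05*-9.632 = -1.9264
Step 3: grad_x = 2*3*-1.3045 = -7.8269, grad_y = 2*2*-1.9264 = -7.7056
  x_3 = -1.3045 - 0.05*-7.8269 = -0.9131
  y_3 = -1.9264 - 0.05*-7.7056 = -1.5411
Step 4: grad_x = 2*3*-0.9131 = -5.4788, grad_y = 2*2*-1.5411 = -6.1645
  x_4 = -0.9131 - 0.05*-5.4788 = -0.6392
  y_4 = -1.5411 - 0.05*-6.1645 = -1.2329
f(-0.6392, -1.2329) = 3*(-0.6392)^2 + 2*(-1.2329)^2 = 4.2658
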